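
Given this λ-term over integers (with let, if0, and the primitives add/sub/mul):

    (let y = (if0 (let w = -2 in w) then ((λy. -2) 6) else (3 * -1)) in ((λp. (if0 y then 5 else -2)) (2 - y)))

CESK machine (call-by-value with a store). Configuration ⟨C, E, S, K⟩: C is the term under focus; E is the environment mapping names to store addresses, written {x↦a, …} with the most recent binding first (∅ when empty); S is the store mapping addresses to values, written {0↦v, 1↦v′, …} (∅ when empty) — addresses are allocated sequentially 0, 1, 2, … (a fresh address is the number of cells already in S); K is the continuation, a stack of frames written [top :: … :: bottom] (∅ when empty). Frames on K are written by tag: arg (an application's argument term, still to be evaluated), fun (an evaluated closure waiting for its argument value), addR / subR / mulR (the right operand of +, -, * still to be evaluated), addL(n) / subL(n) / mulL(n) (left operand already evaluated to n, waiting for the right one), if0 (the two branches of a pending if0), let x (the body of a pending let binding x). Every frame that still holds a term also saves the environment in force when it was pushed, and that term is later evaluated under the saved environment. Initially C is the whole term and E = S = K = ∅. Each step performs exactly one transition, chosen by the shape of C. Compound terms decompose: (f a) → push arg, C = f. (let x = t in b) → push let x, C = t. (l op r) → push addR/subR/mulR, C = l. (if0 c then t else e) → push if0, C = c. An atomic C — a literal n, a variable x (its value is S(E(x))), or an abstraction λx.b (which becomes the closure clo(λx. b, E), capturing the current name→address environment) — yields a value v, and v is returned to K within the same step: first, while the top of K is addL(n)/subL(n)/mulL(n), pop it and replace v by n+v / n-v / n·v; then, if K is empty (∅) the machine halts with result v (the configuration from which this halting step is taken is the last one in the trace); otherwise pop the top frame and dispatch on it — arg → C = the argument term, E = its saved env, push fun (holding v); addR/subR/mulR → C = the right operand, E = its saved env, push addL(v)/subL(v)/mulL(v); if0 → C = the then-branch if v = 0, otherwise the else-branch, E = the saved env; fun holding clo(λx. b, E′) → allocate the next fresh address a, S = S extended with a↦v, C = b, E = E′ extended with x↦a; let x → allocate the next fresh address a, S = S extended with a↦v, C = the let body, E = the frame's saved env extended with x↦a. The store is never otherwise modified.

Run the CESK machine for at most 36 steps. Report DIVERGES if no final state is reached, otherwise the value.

Answer: -2

Machine steps:
t=0: <C=(let y = (if0 (let w = -2 in w) then ((λy. -2) 6) else (3 * -1)) in ((λp. (if0 y then 5 else -2)) (2 - y))), E=∅, S=∅, K=∅>
t=1: <C=(if0 (let w = -2 in w) then ((λy. -2) 6) else (3 * -1)), E=∅, S=∅, K=[let y]>
t=2: <C=(let w = -2 in w), E=∅, S=∅, K=[if0 :: let y]>
t=3: <C=-2, E=∅, S=∅, K=[let w :: if0 :: let y]>
t=4: <C=w, E={w↦0}, S={0↦-2}, K=[if0 :: let y]>
t=5: <C=(3 * -1), E=∅, S={0↦-2}, K=[let y]>
t=6: <C=3, E=∅, S={0↦-2}, K=[mulR :: let y]>
t=7: <C=-1, E=∅, S={0↦-2}, K=[mulL(3) :: let y]>
t=8: <C=((λp. (if0 y then 5 else -2)) (2 - y)), E={y↦1}, S={0↦-2, 1↦-3}, K=∅>
t=9: <C=(λp. (if0 y then 5 else -2)), E={y↦1}, S={0↦-2, 1↦-3}, K=[arg]>
t=10: <C=(2 - y), E={y↦1}, S={0↦-2, 1↦-3}, K=[fun]>
t=11: <C=2, E={y↦1}, S={0↦-2, 1↦-3}, K=[subR :: fun]>
t=12: <C=y, E={y↦1}, S={0↦-2, 1↦-3}, K=[subL(2) :: fun]>
t=13: <C=(if0 y then 5 else -2), E={p↦2, y↦1}, S={0↦-2, 1↦-3, 2↦5}, K=∅>
t=14: <C=y, E={p↦2, y↦1}, S={0↦-2, 1↦-3, 2↦5}, K=[if0]>
t=15: <C=-2, E={p↦2, y↦1}, S={0↦-2, 1↦-3, 2↦5}, K=∅>
→ final value -2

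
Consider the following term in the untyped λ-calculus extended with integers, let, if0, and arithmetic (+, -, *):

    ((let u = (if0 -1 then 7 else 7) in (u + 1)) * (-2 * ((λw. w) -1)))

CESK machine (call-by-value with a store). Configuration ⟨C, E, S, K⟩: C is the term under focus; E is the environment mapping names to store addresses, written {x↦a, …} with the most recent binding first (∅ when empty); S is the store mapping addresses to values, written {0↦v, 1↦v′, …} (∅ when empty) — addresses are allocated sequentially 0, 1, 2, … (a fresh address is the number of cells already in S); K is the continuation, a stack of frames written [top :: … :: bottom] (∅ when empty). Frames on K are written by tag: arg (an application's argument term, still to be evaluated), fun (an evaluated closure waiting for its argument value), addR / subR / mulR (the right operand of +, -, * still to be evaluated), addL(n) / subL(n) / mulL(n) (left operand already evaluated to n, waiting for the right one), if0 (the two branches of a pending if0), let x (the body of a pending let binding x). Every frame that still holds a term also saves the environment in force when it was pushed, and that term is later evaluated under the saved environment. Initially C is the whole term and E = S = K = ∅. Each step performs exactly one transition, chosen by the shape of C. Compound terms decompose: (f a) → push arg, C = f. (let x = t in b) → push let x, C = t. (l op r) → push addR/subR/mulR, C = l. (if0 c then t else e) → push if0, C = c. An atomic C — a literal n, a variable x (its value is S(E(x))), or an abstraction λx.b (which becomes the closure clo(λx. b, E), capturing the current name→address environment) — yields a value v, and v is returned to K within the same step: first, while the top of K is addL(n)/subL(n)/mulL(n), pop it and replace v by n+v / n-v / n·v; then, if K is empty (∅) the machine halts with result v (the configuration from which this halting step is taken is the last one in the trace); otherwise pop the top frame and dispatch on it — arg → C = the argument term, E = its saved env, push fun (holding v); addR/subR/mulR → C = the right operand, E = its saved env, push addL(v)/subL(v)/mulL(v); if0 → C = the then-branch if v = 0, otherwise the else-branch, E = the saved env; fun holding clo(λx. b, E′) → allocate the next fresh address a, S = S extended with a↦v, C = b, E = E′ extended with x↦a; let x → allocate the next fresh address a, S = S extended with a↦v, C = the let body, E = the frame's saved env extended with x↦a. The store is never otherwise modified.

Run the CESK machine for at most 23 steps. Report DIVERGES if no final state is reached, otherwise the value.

t=0: <C=((let u = (if0 -1 then 7 else 7) in (u + 1)) * (-2 * ((λw. w) -1))), E=∅, S=∅, K=∅>
t=1: <C=(let u = (if0 -1 then 7 else 7) in (u + 1)), E=∅, S=∅, K=[mulR]>
t=2: <C=(if0 -1 then 7 else 7), E=∅, S=∅, K=[let u :: mulR]>
t=3: <C=-1, E=∅, S=∅, K=[if0 :: let u :: mulR]>
t=4: <C=7, E=∅, S=∅, K=[let u :: mulR]>
t=5: <C=(u + 1), E={u↦0}, S={0↦7}, K=[mulR]>
t=6: <C=u, E={u↦0}, S={0↦7}, K=[addR :: mulR]>
t=7: <C=1, E={u↦0}, S={0↦7}, K=[addL(7) :: mulR]>
t=8: <C=(-2 * ((λw. w) -1)), E=∅, S={0↦7}, K=[mulL(8)]>
t=9: <C=-2, E=∅, S={0↦7}, K=[mulR :: mulL(8)]>
t=10: <C=((λw. w) -1), E=∅, S={0↦7}, K=[mulL(-2) :: mulL(8)]>
t=11: <C=(λw. w), E=∅, S={0↦7}, K=[arg :: mulL(-2) :: mulL(8)]>
t=12: <C=-1, E=∅, S={0↦7}, K=[fun :: mulL(-2) :: mulL(8)]>
t=13: <C=w, E={w↦1}, S={0↦7, 1↦-1}, K=[mulL(-2) :: mulL(8)]>
→ final value 16

Answer: 16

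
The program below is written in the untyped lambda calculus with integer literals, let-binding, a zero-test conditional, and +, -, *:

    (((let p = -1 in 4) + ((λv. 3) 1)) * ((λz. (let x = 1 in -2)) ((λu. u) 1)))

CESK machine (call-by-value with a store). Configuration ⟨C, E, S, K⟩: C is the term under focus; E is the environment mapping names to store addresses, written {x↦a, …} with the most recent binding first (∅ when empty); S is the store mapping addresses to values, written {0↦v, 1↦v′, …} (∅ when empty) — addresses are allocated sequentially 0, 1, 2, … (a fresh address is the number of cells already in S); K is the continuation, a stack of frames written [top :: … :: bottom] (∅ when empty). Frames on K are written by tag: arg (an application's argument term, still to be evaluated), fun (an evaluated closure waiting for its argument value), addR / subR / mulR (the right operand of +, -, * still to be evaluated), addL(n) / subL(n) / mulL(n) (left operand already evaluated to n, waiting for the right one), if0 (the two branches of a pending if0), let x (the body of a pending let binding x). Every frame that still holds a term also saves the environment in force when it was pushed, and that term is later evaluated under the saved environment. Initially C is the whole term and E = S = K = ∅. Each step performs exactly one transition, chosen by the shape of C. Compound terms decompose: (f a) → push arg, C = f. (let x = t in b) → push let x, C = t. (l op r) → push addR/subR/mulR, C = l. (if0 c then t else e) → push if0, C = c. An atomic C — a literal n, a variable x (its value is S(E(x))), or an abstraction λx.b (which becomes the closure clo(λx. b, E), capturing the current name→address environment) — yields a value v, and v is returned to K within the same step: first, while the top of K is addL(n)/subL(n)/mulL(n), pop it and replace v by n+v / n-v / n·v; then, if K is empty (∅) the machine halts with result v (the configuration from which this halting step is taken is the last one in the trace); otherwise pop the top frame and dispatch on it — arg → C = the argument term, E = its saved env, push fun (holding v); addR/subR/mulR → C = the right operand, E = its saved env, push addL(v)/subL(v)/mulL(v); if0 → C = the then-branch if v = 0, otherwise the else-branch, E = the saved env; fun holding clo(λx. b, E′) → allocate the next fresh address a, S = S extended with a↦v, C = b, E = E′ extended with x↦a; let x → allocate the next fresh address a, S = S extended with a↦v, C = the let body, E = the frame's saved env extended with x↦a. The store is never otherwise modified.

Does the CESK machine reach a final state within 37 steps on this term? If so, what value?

Answer: -14

Machine steps:
step 0: <C=(((let p = -1 in 4) + ((λv. 3) 1)) * ((λz. (let x = 1 in -2)) ((λu. u) 1))), E=∅, S=∅, K=∅>
step 1: <C=((let p = -1 in 4) + ((λv. 3) 1)), E=∅, S=∅, K=[mulR]>
step 2: <C=(let p = -1 in 4), E=∅, S=∅, K=[addR :: mulR]>
step 3: <C=-1, E=∅, S=∅, K=[let p :: addR :: mulR]>
step 4: <C=4, E={p↦0}, S={0↦-1}, K=[addR :: mulR]>
step 5: <C=((λv. 3) 1), E=∅, S={0↦-1}, K=[addL(4) :: mulR]>
step 6: <C=(λv. 3), E=∅, S={0↦-1}, K=[arg :: addL(4) :: mulR]>
step 7: <C=1, E=∅, S={0↦-1}, K=[fun :: addL(4) :: mulR]>
step 8: <C=3, E={v↦1}, S={0↦-1, 1↦1}, K=[addL(4) :: mulR]>
step 9: <C=((λz. (let x = 1 in -2)) ((λu. u) 1)), E=∅, S={0↦-1, 1↦1}, K=[mulL(7)]>
step 10: <C=(λz. (let x = 1 in -2)), E=∅, S={0↦-1, 1↦1}, K=[arg :: mulL(7)]>
step 11: <C=((λu. u) 1), E=∅, S={0↦-1, 1↦1}, K=[fun :: mulL(7)]>
step 12: <C=(λu. u), E=∅, S={0↦-1, 1↦1}, K=[arg :: fun :: mulL(7)]>
step 13: <C=1, E=∅, S={0↦-1, 1↦1}, K=[fun :: fun :: mulL(7)]>
step 14: <C=u, E={u↦2}, S={0↦-1, 1↦1, 2↦1}, K=[fun :: mulL(7)]>
step 15: <C=(let x = 1 in -2), E={z↦3}, S={0↦-1, 1↦1, 2↦1, 3↦1}, K=[mulL(7)]>
step 16: <C=1, E={z↦3}, S={0↦-1, 1↦1, 2↦1, 3↦1}, K=[let x :: mulL(7)]>
step 17: <C=-2, E={x↦4, z↦3}, S={0↦-1, 1↦1, 2↦1, 3↦1, 4↦1}, K=[mulL(7)]>
→ final value -14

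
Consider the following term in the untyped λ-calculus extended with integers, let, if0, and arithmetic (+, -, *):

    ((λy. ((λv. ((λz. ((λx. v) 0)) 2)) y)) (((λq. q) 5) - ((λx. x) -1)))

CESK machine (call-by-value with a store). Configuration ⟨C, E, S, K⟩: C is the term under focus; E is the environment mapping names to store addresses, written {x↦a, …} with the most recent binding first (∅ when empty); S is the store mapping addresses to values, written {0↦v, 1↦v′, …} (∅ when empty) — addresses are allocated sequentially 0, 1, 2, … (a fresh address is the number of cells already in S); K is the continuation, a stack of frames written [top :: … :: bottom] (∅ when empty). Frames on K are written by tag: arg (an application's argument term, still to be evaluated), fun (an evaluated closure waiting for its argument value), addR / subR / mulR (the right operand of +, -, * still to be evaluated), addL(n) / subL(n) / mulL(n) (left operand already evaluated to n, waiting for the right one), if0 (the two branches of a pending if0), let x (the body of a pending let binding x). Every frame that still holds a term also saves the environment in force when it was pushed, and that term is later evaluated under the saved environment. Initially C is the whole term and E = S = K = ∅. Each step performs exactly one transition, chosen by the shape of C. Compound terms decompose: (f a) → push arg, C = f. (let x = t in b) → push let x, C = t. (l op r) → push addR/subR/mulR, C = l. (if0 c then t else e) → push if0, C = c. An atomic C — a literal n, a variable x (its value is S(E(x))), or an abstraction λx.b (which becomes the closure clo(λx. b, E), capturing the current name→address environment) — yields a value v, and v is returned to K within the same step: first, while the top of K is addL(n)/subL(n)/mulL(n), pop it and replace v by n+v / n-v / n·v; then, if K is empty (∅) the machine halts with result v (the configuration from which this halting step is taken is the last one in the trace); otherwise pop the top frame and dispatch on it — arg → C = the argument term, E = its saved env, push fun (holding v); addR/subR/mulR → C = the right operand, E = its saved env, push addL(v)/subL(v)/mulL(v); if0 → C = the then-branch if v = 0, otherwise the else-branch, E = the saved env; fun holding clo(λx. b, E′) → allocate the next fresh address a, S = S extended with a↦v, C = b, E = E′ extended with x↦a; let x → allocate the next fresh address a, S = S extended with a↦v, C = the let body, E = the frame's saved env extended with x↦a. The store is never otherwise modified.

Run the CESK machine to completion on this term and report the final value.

Answer: 6

Execution trace:
0. <C=((λy. ((λv. ((λz. ((λx. v) 0)) 2)) y)) (((λq. q) 5) - ((λx. x) -1))), E=∅, S=∅, K=∅>
1. <C=(λy. ((λv. ((λz. ((λx. v) 0)) 2)) y)), E=∅, S=∅, K=[arg]>
2. <C=(((λq. q) 5) - ((λx. x) -1)), E=∅, S=∅, K=[fun]>
3. <C=((λq. q) 5), E=∅, S=∅, K=[subR :: fun]>
4. <C=(λq. q), E=∅, S=∅, K=[arg :: subR :: fun]>
5. <C=5, E=∅, S=∅, K=[fun :: subR :: fun]>
6. <C=q, E={q↦0}, S={0↦5}, K=[subR :: fun]>
7. <C=((λx. x) -1), E=∅, S={0↦5}, K=[subL(5) :: fun]>
8. <C=(λx. x), E=∅, S={0↦5}, K=[arg :: subL(5) :: fun]>
9. <C=-1, E=∅, S={0↦5}, K=[fun :: subL(5) :: fun]>
10. <C=x, E={x↦1}, S={0↦5, 1↦-1}, K=[subL(5) :: fun]>
11. <C=((λv. ((λz. ((λx. v) 0)) 2)) y), E={y↦2}, S={0↦5, 1↦-1, 2↦6}, K=∅>
12. <C=(λv. ((λz. ((λx. v) 0)) 2)), E={y↦2}, S={0↦5, 1↦-1, 2↦6}, K=[arg]>
13. <C=y, E={y↦2}, S={0↦5, 1↦-1, 2↦6}, K=[fun]>
14. <C=((λz. ((λx. v) 0)) 2), E={v↦3, y↦2}, S={0↦5, 1↦-1, 2↦6, 3↦6}, K=∅>
15. <C=(λz. ((λx. v) 0)), E={v↦3, y↦2}, S={0↦5, 1↦-1, 2↦6, 3↦6}, K=[arg]>
16. <C=2, E={v↦3, y↦2}, S={0↦5, 1↦-1, 2↦6, 3↦6}, K=[fun]>
17. <C=((λx. v) 0), E={z↦4, v↦3, y↦2}, S={0↦5, 1↦-1, 2↦6, 3↦6, 4↦2}, K=∅>
18. <C=(λx. v), E={z↦4, v↦3, y↦2}, S={0↦5, 1↦-1, 2↦6, 3↦6, 4↦2}, K=[arg]>
19. <C=0, E={z↦4, v↦3, y↦2}, S={0↦5, 1↦-1, 2↦6, 3↦6, 4↦2}, K=[fun]>
20. <C=v, E={x↦5, z↦4, v↦3, y↦2}, S={0↦5, 1↦-1, 2↦6, 3↦6, 4↦2, 5↦0}, K=∅>
→ final value 6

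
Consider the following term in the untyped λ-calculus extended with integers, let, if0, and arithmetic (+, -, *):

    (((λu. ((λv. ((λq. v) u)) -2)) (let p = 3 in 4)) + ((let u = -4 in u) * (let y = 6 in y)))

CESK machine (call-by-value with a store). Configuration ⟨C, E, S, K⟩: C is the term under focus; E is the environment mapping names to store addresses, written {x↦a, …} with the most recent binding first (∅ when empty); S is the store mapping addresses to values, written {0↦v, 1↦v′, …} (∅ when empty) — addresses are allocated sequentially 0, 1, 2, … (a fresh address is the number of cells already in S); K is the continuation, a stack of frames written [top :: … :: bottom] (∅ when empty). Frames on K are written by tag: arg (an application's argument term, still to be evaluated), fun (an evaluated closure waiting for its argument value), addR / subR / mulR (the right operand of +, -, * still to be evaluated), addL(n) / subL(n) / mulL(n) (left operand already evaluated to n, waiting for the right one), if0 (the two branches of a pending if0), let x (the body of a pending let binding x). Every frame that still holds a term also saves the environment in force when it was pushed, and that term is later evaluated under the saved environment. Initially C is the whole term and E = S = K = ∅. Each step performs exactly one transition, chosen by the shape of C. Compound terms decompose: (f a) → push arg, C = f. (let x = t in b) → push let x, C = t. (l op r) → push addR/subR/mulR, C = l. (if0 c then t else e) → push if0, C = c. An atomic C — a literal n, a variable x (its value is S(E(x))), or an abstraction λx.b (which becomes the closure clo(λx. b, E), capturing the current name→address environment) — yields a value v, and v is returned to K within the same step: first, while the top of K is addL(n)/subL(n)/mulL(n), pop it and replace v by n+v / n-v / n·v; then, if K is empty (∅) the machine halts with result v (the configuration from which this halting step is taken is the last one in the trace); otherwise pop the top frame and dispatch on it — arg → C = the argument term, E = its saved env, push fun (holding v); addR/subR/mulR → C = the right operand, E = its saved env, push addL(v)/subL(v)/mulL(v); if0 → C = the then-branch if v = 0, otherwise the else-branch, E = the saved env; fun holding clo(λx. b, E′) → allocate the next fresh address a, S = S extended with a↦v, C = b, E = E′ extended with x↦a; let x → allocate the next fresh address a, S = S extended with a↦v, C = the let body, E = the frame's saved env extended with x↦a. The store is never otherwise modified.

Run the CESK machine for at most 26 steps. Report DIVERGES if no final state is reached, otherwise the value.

step 0: <C=(((λu. ((λv. ((λq. v) u)) -2)) (let p = 3 in 4)) + ((let u = -4 in u) * (let y = 6 in y))), E=∅, S=∅, K=∅>
step 1: <C=((λu. ((λv. ((λq. v) u)) -2)) (let p = 3 in 4)), E=∅, S=∅, K=[addR]>
step 2: <C=(λu. ((λv. ((λq. v) u)) -2)), E=∅, S=∅, K=[arg :: addR]>
step 3: <C=(let p = 3 in 4), E=∅, S=∅, K=[fun :: addR]>
step 4: <C=3, E=∅, S=∅, K=[let p :: fun :: addR]>
step 5: <C=4, E={p↦0}, S={0↦3}, K=[fun :: addR]>
step 6: <C=((λv. ((λq. v) u)) -2), E={u↦1}, S={0↦3, 1↦4}, K=[addR]>
step 7: <C=(λv. ((λq. v) u)), E={u↦1}, S={0↦3, 1↦4}, K=[arg :: addR]>
step 8: <C=-2, E={u↦1}, S={0↦3, 1↦4}, K=[fun :: addR]>
step 9: <C=((λq. v) u), E={v↦2, u↦1}, S={0↦3, 1↦4, 2↦-2}, K=[addR]>
step 10: <C=(λq. v), E={v↦2, u↦1}, S={0↦3, 1↦4, 2↦-2}, K=[arg :: addR]>
step 11: <C=u, E={v↦2, u↦1}, S={0↦3, 1↦4, 2↦-2}, K=[fun :: addR]>
step 12: <C=v, E={q↦3, v↦2, u↦1}, S={0↦3, 1↦4, 2↦-2, 3↦4}, K=[addR]>
step 13: <C=((let u = -4 in u) * (let y = 6 in y)), E=∅, S={0↦3, 1↦4, 2↦-2, 3↦4}, K=[addL(-2)]>
step 14: <C=(let u = -4 in u), E=∅, S={0↦3, 1↦4, 2↦-2, 3↦4}, K=[mulR :: addL(-2)]>
step 15: <C=-4, E=∅, S={0↦3, 1↦4, 2↦-2, 3↦4}, K=[let u :: mulR :: addL(-2)]>
step 16: <C=u, E={u↦4}, S={0↦3, 1↦4, 2↦-2, 3↦4, 4↦-4}, K=[mulR :: addL(-2)]>
step 17: <C=(let y = 6 in y), E=∅, S={0↦3, 1↦4, 2↦-2, 3↦4, 4↦-4}, K=[mulL(-4) :: addL(-2)]>
step 18: <C=6, E=∅, S={0↦3, 1↦4, 2↦-2, 3↦4, 4↦-4}, K=[let y :: mulL(-4) :: addL(-2)]>
step 19: <C=y, E={y↦5}, S={0↦3, 1↦4, 2↦-2, 3↦4, 4↦-4, 5↦6}, K=[mulL(-4) :: addL(-2)]>
→ final value -26

Answer: -26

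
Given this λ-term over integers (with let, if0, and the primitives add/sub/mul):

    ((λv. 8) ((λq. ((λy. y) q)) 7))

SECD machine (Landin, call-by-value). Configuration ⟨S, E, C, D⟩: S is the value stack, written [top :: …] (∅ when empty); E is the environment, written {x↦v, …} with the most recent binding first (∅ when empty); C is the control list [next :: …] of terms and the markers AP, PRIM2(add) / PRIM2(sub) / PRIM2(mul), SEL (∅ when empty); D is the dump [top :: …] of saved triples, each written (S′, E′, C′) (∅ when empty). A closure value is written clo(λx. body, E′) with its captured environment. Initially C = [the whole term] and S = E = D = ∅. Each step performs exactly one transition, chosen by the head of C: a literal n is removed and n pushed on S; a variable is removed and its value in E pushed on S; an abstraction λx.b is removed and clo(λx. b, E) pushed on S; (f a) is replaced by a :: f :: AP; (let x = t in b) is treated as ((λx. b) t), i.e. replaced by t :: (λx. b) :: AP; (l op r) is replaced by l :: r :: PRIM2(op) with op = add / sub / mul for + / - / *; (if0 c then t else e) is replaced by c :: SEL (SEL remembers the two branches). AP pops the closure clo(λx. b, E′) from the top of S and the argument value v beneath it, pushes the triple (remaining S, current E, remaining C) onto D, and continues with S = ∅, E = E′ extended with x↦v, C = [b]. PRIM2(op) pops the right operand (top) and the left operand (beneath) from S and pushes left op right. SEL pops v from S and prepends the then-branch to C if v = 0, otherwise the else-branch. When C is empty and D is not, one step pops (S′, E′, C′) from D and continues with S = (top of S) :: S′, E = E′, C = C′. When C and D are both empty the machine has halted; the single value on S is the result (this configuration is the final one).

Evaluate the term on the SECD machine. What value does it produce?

t=0: ⟨S=∅; E=∅; C=[((λv. 8) ((λq. ((λy. y) q)) 7))]; D=∅⟩
t=1: ⟨S=∅; E=∅; C=[((λq. ((λy. y) q)) 7) :: (λv. 8) :: AP]; D=∅⟩
t=2: ⟨S=∅; E=∅; C=[7 :: (λq. ((λy. y) q)) :: AP :: (λv. 8) :: AP]; D=∅⟩
t=3: ⟨S=[7]; E=∅; C=[(λq. ((λy. y) q)) :: AP :: (λv. 8) :: AP]; D=∅⟩
t=4: ⟨S=[clo(λq. ((λy. y) q), ∅) :: 7]; E=∅; C=[AP :: (λv. 8) :: AP]; D=∅⟩
t=5: ⟨S=∅; E={q↦7}; C=[((λy. y) q)]; D=[(∅, ∅, [(λv. 8) :: AP])]⟩
t=6: ⟨S=∅; E={q↦7}; C=[q :: (λy. y) :: AP]; D=[(∅, ∅, [(λv. 8) :: AP])]⟩
t=7: ⟨S=[7]; E={q↦7}; C=[(λy. y) :: AP]; D=[(∅, ∅, [(λv. 8) :: AP])]⟩
t=8: ⟨S=[clo(λy. y, {q↦7}) :: 7]; E={q↦7}; C=[AP]; D=[(∅, ∅, [(λv. 8) :: AP])]⟩
t=9: ⟨S=∅; E={y↦7, q↦7}; C=[y]; D=[(∅, {q↦7}, ∅) :: (∅, ∅, [(λv. 8) :: AP])]⟩
t=10: ⟨S=[7]; E={y↦7, q↦7}; C=∅; D=[(∅, {q↦7}, ∅) :: (∅, ∅, [(λv. 8) :: AP])]⟩
t=11: ⟨S=[7]; E={q↦7}; C=∅; D=[(∅, ∅, [(λv. 8) :: AP])]⟩
t=12: ⟨S=[7]; E=∅; C=[(λv. 8) :: AP]; D=∅⟩
t=13: ⟨S=[clo(λv. 8, ∅) :: 7]; E=∅; C=[AP]; D=∅⟩
t=14: ⟨S=∅; E={v↦7}; C=[8]; D=[(∅, ∅, ∅)]⟩
t=15: ⟨S=[8]; E={v↦7}; C=∅; D=[(∅, ∅, ∅)]⟩
t=16: ⟨S=[8]; E=∅; C=∅; D=∅⟩
→ final value 8

Answer: 8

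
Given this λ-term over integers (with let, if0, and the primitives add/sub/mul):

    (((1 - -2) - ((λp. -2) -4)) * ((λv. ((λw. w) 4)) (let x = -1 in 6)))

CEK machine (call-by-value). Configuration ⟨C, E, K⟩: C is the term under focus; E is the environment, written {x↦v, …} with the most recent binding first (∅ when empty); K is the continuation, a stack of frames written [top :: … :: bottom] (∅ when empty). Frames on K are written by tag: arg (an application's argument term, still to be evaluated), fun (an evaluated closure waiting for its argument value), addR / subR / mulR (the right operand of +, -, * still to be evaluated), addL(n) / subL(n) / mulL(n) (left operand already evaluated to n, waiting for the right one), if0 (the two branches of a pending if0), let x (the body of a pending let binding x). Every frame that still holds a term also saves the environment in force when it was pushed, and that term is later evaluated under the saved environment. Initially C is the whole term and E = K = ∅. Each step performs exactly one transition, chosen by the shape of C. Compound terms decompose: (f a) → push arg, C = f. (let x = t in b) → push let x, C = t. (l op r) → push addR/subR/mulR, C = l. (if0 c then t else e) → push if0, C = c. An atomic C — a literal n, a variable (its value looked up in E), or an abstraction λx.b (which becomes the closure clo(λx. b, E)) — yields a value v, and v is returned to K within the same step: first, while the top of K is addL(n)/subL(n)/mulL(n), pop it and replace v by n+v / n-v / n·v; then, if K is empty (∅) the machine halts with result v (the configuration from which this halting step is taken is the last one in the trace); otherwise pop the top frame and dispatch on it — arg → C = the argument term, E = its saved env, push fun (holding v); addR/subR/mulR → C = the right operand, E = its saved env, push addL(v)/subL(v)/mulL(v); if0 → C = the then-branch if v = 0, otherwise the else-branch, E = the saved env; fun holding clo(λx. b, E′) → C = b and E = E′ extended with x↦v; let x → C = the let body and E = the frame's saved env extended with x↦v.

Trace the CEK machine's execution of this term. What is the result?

0. <C=(((1 - -2) - ((λp. -2) -4)) * ((λv. ((λw. w) 4)) (let x = -1 in 6))), E=∅, K=∅>
1. <C=((1 - -2) - ((λp. -2) -4)), E=∅, K=[mulR]>
2. <C=(1 - -2), E=∅, K=[subR :: mulR]>
3. <C=1, E=∅, K=[subR :: subR :: mulR]>
4. <C=-2, E=∅, K=[subL(1) :: subR :: mulR]>
5. <C=((λp. -2) -4), E=∅, K=[subL(3) :: mulR]>
6. <C=(λp. -2), E=∅, K=[arg :: subL(3) :: mulR]>
7. <C=-4, E=∅, K=[fun :: subL(3) :: mulR]>
8. <C=-2, E={p↦-4}, K=[subL(3) :: mulR]>
9. <C=((λv. ((λw. w) 4)) (let x = -1 in 6)), E=∅, K=[mulL(5)]>
10. <C=(λv. ((λw. w) 4)), E=∅, K=[arg :: mulL(5)]>
11. <C=(let x = -1 in 6), E=∅, K=[fun :: mulL(5)]>
12. <C=-1, E=∅, K=[let x :: fun :: mulL(5)]>
13. <C=6, E={x↦-1}, K=[fun :: mulL(5)]>
14. <C=((λw. w) 4), E={v↦6}, K=[mulL(5)]>
15. <C=(λw. w), E={v↦6}, K=[arg :: mulL(5)]>
16. <C=4, E={v↦6}, K=[fun :: mulL(5)]>
17. <C=w, E={w↦4, v↦6}, K=[mulL(5)]>
→ final value 20

Answer: 20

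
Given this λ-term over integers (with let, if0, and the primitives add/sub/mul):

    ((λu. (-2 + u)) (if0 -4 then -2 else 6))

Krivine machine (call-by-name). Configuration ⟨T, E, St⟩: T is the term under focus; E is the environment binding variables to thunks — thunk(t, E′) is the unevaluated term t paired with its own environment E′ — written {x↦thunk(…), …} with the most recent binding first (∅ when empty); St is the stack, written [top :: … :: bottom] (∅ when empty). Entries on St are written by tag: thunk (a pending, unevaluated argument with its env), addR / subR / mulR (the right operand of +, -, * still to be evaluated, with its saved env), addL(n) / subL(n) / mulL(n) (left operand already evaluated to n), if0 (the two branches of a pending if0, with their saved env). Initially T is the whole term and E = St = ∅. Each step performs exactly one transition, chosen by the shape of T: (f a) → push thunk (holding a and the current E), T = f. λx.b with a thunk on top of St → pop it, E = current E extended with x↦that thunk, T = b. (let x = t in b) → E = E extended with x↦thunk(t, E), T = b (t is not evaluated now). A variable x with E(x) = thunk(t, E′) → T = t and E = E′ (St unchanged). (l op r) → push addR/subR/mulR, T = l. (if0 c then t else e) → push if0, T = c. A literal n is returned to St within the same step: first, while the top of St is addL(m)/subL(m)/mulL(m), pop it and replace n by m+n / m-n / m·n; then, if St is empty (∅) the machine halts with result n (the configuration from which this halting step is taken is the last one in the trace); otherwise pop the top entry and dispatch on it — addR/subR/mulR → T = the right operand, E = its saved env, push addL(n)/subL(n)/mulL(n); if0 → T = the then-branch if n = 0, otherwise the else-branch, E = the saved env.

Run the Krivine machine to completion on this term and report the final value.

Answer: 4

Derivation:
0. ⟨T=((λu. (-2 + u)) (if0 -4 then -2 else 6)); E=∅; St=∅⟩
1. ⟨T=(λu. (-2 + u)); E=∅; St=[thunk]⟩
2. ⟨T=(-2 + u); E={u↦thunk((if0 -4 then -2 else 6), ∅)}; St=∅⟩
3. ⟨T=-2; E={u↦thunk((if0 -4 then -2 else 6), ∅)}; St=[addR]⟩
4. ⟨T=u; E={u↦thunk((if0 -4 then -2 else 6), ∅)}; St=[addL(-2)]⟩
5. ⟨T=(if0 -4 then -2 else 6); E=∅; St=[addL(-2)]⟩
6. ⟨T=-4; E=∅; St=[if0 :: addL(-2)]⟩
7. ⟨T=6; E=∅; St=[addL(-2)]⟩
→ final value 4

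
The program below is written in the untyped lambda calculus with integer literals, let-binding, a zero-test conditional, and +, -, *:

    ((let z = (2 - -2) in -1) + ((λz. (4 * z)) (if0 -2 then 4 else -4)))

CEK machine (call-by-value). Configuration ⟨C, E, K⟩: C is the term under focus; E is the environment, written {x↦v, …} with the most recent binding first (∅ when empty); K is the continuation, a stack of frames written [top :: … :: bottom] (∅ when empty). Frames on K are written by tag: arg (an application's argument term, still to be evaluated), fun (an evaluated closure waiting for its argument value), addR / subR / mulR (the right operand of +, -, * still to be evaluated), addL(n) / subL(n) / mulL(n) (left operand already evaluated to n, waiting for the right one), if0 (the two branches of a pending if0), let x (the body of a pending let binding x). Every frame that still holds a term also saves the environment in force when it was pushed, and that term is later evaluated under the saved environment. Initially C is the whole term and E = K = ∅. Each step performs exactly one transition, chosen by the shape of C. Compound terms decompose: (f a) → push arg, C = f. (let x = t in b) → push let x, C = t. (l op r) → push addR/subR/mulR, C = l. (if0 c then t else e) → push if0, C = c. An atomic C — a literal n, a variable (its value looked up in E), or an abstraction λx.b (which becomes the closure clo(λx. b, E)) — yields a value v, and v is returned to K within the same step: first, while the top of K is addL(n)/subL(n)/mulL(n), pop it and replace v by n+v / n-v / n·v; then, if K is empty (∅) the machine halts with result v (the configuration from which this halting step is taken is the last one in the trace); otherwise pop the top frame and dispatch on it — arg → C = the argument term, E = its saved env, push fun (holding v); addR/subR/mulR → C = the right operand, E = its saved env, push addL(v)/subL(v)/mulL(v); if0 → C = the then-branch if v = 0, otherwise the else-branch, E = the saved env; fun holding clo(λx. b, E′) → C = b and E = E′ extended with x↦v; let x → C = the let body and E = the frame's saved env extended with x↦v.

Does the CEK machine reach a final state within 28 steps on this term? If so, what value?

[0] ⟨C=((let z = (2 - -2) in -1) + ((λz. (4 * z)) (if0 -2 then 4 else -4))); E=∅; K=∅⟩
[1] ⟨C=(let z = (2 - -2) in -1); E=∅; K=[addR]⟩
[2] ⟨C=(2 - -2); E=∅; K=[let z :: addR]⟩
[3] ⟨C=2; E=∅; K=[subR :: let z :: addR]⟩
[4] ⟨C=-2; E=∅; K=[subL(2) :: let z :: addR]⟩
[5] ⟨C=-1; E={z↦4}; K=[addR]⟩
[6] ⟨C=((λz. (4 * z)) (if0 -2 then 4 else -4)); E=∅; K=[addL(-1)]⟩
[7] ⟨C=(λz. (4 * z)); E=∅; K=[arg :: addL(-1)]⟩
[8] ⟨C=(if0 -2 then 4 else -4); E=∅; K=[fun :: addL(-1)]⟩
[9] ⟨C=-2; E=∅; K=[if0 :: fun :: addL(-1)]⟩
[10] ⟨C=-4; E=∅; K=[fun :: addL(-1)]⟩
[11] ⟨C=(4 * z); E={z↦-4}; K=[addL(-1)]⟩
[12] ⟨C=4; E={z↦-4}; K=[mulR :: addL(-1)]⟩
[13] ⟨C=z; E={z↦-4}; K=[mulL(4) :: addL(-1)]⟩
→ final value -17

Answer: -17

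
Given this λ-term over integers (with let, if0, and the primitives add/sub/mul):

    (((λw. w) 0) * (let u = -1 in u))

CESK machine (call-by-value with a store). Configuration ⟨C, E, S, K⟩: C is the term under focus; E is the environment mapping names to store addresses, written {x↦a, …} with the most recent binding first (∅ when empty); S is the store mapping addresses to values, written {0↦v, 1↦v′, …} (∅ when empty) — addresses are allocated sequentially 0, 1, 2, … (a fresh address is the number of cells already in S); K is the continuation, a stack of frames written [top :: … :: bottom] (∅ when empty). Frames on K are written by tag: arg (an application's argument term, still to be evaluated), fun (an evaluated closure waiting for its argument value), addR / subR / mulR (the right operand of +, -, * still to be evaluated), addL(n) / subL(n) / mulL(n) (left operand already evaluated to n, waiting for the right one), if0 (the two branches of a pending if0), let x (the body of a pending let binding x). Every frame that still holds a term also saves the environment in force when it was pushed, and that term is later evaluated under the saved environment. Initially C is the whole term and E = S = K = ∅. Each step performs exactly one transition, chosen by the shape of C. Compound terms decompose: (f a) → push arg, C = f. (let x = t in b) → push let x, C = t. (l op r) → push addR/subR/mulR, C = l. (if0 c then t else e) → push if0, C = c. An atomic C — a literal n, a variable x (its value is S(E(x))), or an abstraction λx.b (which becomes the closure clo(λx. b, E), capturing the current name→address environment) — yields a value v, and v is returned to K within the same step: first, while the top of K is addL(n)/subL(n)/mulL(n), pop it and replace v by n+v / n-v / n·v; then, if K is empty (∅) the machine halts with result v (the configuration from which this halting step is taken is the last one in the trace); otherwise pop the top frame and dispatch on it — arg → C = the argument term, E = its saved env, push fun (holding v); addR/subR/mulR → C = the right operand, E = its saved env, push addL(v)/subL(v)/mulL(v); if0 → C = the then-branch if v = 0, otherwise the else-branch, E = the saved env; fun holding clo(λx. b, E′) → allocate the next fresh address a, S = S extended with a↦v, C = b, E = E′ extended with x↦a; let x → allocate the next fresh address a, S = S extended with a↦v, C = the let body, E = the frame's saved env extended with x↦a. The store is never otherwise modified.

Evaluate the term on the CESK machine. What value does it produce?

step 0: [C=(((λw. w) 0) * (let u = -1 in u)) | E=∅ | S=∅ | K=∅]
step 1: [C=((λw. w) 0) | E=∅ | S=∅ | K=[mulR]]
step 2: [C=(λw. w) | E=∅ | S=∅ | K=[arg :: mulR]]
step 3: [C=0 | E=∅ | S=∅ | K=[fun :: mulR]]
step 4: [C=w | E={w↦0} | S={0↦0} | K=[mulR]]
step 5: [C=(let u = -1 in u) | E=∅ | S={0↦0} | K=[mulL(0)]]
step 6: [C=-1 | E=∅ | S={0↦0} | K=[let u :: mulL(0)]]
step 7: [C=u | E={u↦1} | S={0↦0, 1↦-1} | K=[mulL(0)]]
→ final value 0

Answer: 0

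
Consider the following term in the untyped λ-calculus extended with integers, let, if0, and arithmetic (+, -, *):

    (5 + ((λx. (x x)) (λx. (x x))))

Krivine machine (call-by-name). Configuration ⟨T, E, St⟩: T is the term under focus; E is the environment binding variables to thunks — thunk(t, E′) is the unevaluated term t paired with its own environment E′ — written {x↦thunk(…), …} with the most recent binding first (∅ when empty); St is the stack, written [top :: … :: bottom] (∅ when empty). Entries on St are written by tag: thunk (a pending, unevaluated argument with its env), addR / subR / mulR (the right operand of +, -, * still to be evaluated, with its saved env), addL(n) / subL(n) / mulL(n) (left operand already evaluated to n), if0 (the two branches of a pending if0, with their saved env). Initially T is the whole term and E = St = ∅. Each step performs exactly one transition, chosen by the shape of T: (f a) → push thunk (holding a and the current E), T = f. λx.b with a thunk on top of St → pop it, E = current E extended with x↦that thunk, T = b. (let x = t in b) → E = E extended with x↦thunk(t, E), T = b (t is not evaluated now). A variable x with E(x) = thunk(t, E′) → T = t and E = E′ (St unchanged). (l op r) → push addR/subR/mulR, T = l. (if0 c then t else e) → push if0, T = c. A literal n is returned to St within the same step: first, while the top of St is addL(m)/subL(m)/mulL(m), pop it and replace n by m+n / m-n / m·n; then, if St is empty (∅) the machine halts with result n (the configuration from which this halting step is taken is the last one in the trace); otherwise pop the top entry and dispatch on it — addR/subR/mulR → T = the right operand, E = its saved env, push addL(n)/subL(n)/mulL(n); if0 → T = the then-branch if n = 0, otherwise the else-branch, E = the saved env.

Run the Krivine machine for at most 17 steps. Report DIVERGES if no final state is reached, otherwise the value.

Answer: DIVERGES (no final state within 17 steps)

Derivation:
[0] ⟨T=(5 + ((λx. (x x)) (λx. (x x)))); E=∅; St=∅⟩
[1] ⟨T=5; E=∅; St=[addR]⟩
[2] ⟨T=((λx. (x x)) (λx. (x x))); E=∅; St=[addL(5)]⟩
[3] ⟨T=(λx. (x x)); E=∅; St=[thunk :: addL(5)]⟩
[4] ⟨T=(x x); E={x↦thunk((λx. (x x)), ∅)}; St=[addL(5)]⟩
[5] ⟨T=x; E={x↦thunk((λx. (x x)), ∅)}; St=[thunk :: addL(5)]⟩
[6] ⟨T=(λx. (x x)); E=∅; St=[thunk :: addL(5)]⟩
[7] ⟨T=(x x); E={x↦thunk(x, {x↦thunk((λx. (x x)), ∅)})}; St=[addL(5)]⟩
[8] ⟨T=x; E={x↦thunk(x, {x↦thunk((λx. (x x)), ∅)})}; St=[thunk :: addL(5)]⟩
[9] ⟨T=x; E={x↦thunk((λx. (x x)), ∅)}; St=[thunk :: addL(5)]⟩
[10] ⟨T=(λx. (x x)); E=∅; St=[thunk :: addL(5)]⟩
[11] ⟨T=(x x); E={x↦thunk(x, {x↦thunk(x, {x↦thunk((λx. (x x)), ∅)})})}; St=[addL(5)]⟩
[12] ⟨T=x; E={x↦thunk(x, {x↦thunk(x, {x↦thunk((λx. (x x)), ∅)})})}; St=[thunk :: addL(5)]⟩
[13] ⟨T=x; E={x↦thunk(x, {x↦thunk((λx. (x x)), ∅)})}; St=[thunk :: addL(5)]⟩
[14] ⟨T=x; E={x↦thunk((λx. (x x)), ∅)}; St=[thunk :: addL(5)]⟩
[15] ⟨T=(λx. (x x)); E=∅; St=[thunk :: addL(5)]⟩
[16] ⟨T=(x x); E={x↦thunk(x, {x↦thunk(x, {x↦thunk(x, {x↦thunk((λx. (x x)), ∅)})})})}; St=[addL(5)]⟩
[17] ⟨T=x; E={x↦thunk(x, {x↦thunk(x, {x↦thunk(x, {x↦thunk((λx. (x x)), ∅)})})})}; St=[thunk :: addL(5)]⟩
→ 17 transitions taken and the configuration is still not final: no result within 17 steps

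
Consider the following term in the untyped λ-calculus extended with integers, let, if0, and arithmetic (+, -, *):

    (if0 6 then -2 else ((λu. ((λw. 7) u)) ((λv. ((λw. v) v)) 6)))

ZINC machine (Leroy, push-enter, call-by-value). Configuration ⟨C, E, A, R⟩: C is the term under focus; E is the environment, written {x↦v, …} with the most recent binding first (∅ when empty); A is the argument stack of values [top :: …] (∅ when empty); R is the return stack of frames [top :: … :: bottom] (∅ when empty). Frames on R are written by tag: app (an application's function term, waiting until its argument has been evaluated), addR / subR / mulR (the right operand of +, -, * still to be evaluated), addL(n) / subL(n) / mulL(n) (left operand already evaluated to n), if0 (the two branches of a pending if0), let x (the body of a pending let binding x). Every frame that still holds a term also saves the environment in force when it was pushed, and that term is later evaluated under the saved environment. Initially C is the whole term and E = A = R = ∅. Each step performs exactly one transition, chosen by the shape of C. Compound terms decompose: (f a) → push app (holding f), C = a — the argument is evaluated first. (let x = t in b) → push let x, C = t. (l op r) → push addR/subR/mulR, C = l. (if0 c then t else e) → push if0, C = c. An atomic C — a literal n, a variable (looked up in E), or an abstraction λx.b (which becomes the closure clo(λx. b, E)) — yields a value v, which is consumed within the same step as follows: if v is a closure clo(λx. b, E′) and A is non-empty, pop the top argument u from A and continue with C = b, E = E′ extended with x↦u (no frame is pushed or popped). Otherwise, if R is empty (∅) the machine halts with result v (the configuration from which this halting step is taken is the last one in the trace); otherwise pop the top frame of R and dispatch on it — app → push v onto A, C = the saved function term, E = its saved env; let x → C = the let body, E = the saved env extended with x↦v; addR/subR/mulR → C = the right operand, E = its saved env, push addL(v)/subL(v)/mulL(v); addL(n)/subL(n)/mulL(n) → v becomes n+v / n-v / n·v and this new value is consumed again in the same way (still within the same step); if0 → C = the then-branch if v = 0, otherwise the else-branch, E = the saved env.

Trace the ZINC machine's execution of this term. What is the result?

[0] <C=(if0 6 then -2 else ((λu. ((λw. 7) u)) ((λv. ((λw. v) v)) 6))), E=∅, A=∅, R=∅>
[1] <C=6, E=∅, A=∅, R=[if0]>
[2] <C=((λu. ((λw. 7) u)) ((λv. ((λw. v) v)) 6)), E=∅, A=∅, R=∅>
[3] <C=((λv. ((λw. v) v)) 6), E=∅, A=∅, R=[app]>
[4] <C=6, E=∅, A=∅, R=[app :: app]>
[5] <C=(λv. ((λw. v) v)), E=∅, A=[6], R=[app]>
[6] <C=((λw. v) v), E={v↦6}, A=∅, R=[app]>
[7] <C=v, E={v↦6}, A=∅, R=[app :: app]>
[8] <C=(λw. v), E={v↦6}, A=[6], R=[app]>
[9] <C=v, E={w↦6, v↦6}, A=∅, R=[app]>
[10] <C=(λu. ((λw. 7) u)), E=∅, A=[6], R=∅>
[11] <C=((λw. 7) u), E={u↦6}, A=∅, R=∅>
[12] <C=u, E={u↦6}, A=∅, R=[app]>
[13] <C=(λw. 7), E={u↦6}, A=[6], R=∅>
[14] <C=7, E={w↦6, u↦6}, A=∅, R=∅>
→ final value 7

Answer: 7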